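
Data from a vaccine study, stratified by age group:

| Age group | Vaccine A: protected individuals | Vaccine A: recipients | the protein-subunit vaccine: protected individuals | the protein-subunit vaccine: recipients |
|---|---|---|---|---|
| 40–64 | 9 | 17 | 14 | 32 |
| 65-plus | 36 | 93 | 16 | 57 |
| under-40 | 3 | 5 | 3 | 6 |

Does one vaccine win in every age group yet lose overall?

40–64: Vaccine A 9/17 = 52.9%, the protein-subunit vaccine 14/32 = 43.8% → Vaccine A
65-plus: Vaccine A 36/93 = 38.7%, the protein-subunit vaccine 16/57 = 28.1% → Vaccine A
Under-40: Vaccine A 3/5 = 60.0%, the protein-subunit vaccine 3/6 = 50.0% → Vaccine A
Overall: Vaccine A 48/115 = 41.7%, the protein-subunit vaccine 33/95 = 34.7% → Vaccine A
Vaccine A wins overall and in every age group — no reversal.

No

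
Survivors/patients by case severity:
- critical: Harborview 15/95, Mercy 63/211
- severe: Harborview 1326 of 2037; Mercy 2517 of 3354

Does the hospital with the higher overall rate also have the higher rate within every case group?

Yes

Critical: Harborview 15/95 = 15.8%, Mercy 63/211 = 29.9% → Mercy
Severe: Harborview 1326/2037 = 65.1%, Mercy 2517/3354 = 75.0% → Mercy
Overall: Harborview 1341/2132 = 62.9%, Mercy 2580/3565 = 72.4% → Mercy
Mercy wins overall and in every case group — no reversal.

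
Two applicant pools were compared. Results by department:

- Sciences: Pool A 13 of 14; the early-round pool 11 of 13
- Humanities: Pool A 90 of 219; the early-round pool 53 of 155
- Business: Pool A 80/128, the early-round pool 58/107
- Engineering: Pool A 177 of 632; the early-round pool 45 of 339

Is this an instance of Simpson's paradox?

No

Sciences: Pool A 13/14 = 92.9%, the early-round pool 11/13 = 84.6% → Pool A
Humanities: Pool A 90/219 = 41.1%, the early-round pool 53/155 = 34.2% → Pool A
Business: Pool A 80/128 = 62.5%, the early-round pool 58/107 = 54.2% → Pool A
Engineering: Pool A 177/632 = 28.0%, the early-round pool 45/339 = 13.3% → Pool A
Overall: Pool A 360/993 = 36.3%, the early-round pool 167/614 = 27.2% → Pool A
Pool A wins overall and in every department group — no reversal.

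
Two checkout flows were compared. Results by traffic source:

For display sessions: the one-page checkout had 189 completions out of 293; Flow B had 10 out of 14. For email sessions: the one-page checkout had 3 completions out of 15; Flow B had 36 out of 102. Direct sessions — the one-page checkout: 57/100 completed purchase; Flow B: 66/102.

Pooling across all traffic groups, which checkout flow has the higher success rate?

the one-page checkout

Display: the one-page checkout 189/293 = 64.5%, Flow B 10/14 = 71.4% → Flow B
Email: the one-page checkout 3/15 = 20.0%, Flow B 36/102 = 35.3% → Flow B
Direct: the one-page checkout 57/100 = 57.0%, Flow B 66/102 = 64.7% → Flow B
Overall: the one-page checkout 249/408 = 61.0%, Flow B 112/218 = 51.4% → the one-page checkout
(Flow B wins every traffic group but the one-page checkout wins overall — Flow B's sessions skew toward the low-rate email group.)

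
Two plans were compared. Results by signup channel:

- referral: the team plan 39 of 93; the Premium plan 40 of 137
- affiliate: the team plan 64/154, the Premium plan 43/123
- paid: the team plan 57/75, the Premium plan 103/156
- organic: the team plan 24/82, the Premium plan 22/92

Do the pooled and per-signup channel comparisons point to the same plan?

Yes

Referral: the team plan 39/93 = 41.9%, the Premium plan 40/137 = 29.2% → the team plan
Affiliate: the team plan 64/154 = 41.6%, the Premium plan 43/123 = 35.0% → the team plan
Paid: the team plan 57/75 = 76.0%, the Premium plan 103/156 = 66.0% → the team plan
Organic: the team plan 24/82 = 29.3%, the Premium plan 22/92 = 23.9% → the team plan
Overall: the team plan 184/404 = 45.5%, the Premium plan 208/508 = 40.9% → the team plan
The team plan wins overall and in every signup group — no reversal.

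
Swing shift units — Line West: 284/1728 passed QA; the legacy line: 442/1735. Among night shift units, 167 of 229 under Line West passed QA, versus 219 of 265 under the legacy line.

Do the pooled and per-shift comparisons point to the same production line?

Yes

Swing shift: Line West 284/1728 = 16.4%, the legacy line 442/1735 = 25.5% → the legacy line
Night shift: Line West 167/229 = 72.9%, the legacy line 219/265 = 82.6% → the legacy line
Overall: Line West 451/1957 = 23.0%, the legacy line 661/2000 = 33.0% → the legacy line
The legacy line wins overall and in every shift group — no reversal.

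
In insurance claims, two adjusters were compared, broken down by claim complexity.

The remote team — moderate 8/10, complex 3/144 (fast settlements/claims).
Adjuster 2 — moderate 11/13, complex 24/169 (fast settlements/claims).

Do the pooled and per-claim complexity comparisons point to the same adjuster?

Yes

Moderate: the remote team 8/10 = 80.0%, Adjuster 2 11/13 = 84.6% → Adjuster 2
Complex: the remote team 3/144 = 2.1%, Adjuster 2 24/169 = 14.2% → Adjuster 2
Overall: the remote team 11/154 = 7.1%, Adjuster 2 35/182 = 19.2% → Adjuster 2
Adjuster 2 wins overall and in every claim group — no reversal.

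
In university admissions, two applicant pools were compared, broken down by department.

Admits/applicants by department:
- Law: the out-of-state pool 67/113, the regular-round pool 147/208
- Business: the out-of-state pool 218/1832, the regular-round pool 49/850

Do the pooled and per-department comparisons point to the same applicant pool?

Law: the out-of-state pool 67/113 = 59.3%, the regular-round pool 147/208 = 70.7% → the regular-round pool
Business: the out-of-state pool 218/1832 = 11.9%, the regular-round pool 49/850 = 5.8% → the out-of-state pool
Overall: the out-of-state pool 285/1945 = 14.7%, the regular-round pool 196/1058 = 18.5% → the regular-round pool
Neither sweeps: the out-of-state pool wins 1 of 2 groups, the regular-round pool wins 1. The regular-round pool wins overall but not every group — no Simpson reversal.

No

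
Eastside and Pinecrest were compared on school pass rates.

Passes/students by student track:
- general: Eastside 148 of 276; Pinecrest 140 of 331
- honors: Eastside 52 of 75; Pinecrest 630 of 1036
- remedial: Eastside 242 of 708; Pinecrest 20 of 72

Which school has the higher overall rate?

General: Eastside 148/276 = 53.6%, Pinecrest 140/331 = 42.3% → Eastside
Honors: Eastside 52/75 = 69.3%, Pinecrest 630/1036 = 60.8% → Eastside
Remedial: Eastside 242/708 = 34.2%, Pinecrest 20/72 = 27.8% → Eastside
Overall: Eastside 442/1059 = 41.7%, Pinecrest 790/1439 = 54.9% → Pinecrest
(Eastside wins every student group but Pinecrest wins overall — Eastside's students skew toward the low-rate remedial group.)

Pinecrest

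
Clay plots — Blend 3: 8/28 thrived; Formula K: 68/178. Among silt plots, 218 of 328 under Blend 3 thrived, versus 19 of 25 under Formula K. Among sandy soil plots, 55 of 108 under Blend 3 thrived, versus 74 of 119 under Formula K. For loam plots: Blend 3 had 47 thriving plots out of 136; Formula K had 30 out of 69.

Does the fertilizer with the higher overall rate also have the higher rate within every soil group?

No

Clay: Blend 3 8/28 = 28.6%, Formula K 68/178 = 38.2% → Formula K
Silt: Blend 3 218/328 = 66.5%, Formula K 19/25 = 76.0% → Formula K
Sandy soil: Blend 3 55/108 = 50.9%, Formula K 74/119 = 62.2% → Formula K
Loam: Blend 3 47/136 = 34.6%, Formula K 30/69 = 43.5% → Formula K
Overall: Blend 3 328/600 = 54.7%, Formula K 191/391 = 48.8% → Blend 3
Formula K wins each soil group but Blend 3 wins overall — the comparison reverses. Formula K's plots skew toward clay, which has a lower base rate.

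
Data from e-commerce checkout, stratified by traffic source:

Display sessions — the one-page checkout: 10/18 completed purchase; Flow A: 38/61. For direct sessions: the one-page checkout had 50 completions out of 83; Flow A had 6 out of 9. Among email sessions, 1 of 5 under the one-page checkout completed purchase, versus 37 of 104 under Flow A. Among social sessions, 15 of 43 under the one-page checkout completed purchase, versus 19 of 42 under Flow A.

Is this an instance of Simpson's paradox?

Display: the one-page checkout 10/18 = 55.6%, Flow A 38/61 = 62.3% → Flow A
Direct: the one-page checkout 50/83 = 60.2%, Flow A 6/9 = 66.7% → Flow A
Email: the one-page checkout 1/5 = 20.0%, Flow A 37/104 = 35.6% → Flow A
Social: the one-page checkout 15/43 = 34.9%, Flow A 19/42 = 45.2% → Flow A
Overall: the one-page checkout 76/149 = 51.0%, Flow A 100/216 = 46.3% → the one-page checkout
Flow A wins each traffic group but the one-page checkout wins overall — the comparison reverses. Flow A's sessions skew toward email, which has a lower base rate.

Yes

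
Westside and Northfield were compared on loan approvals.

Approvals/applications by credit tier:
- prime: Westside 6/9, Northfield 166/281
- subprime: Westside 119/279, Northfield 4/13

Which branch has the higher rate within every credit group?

Westside

Prime: Westside 6/9 = 66.7%, Northfield 166/281 = 59.1% → Westside
Subprime: Westside 119/279 = 42.7%, Northfield 4/13 = 30.8% → Westside
Westside has the higher rate in both groups.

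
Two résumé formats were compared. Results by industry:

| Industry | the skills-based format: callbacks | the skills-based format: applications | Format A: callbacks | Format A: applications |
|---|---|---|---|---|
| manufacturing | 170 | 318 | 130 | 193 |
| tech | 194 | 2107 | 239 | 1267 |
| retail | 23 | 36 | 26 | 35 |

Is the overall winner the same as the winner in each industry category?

Yes

Manufacturing: the skills-based format 170/318 = 53.5%, Format A 130/193 = 67.4% → Format A
Tech: the skills-based format 194/2107 = 9.2%, Format A 239/1267 = 18.9% → Format A
Retail: the skills-based format 23/36 = 63.9%, Format A 26/35 = 74.3% → Format A
Overall: the skills-based format 387/2461 = 15.7%, Format A 395/1495 = 26.4% → Format A
Format A wins overall and in every industry group — no reversal.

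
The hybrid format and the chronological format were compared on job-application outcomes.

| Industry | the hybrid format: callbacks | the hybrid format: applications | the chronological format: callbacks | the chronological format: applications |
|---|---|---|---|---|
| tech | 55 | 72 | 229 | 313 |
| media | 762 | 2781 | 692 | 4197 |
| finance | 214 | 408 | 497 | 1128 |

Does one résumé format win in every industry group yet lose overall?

Tech: the hybrid format 55/72 = 76.4%, the chronological format 229/313 = 73.2% → the hybrid format
Media: the hybrid format 762/2781 = 27.4%, the chronological format 692/4197 = 16.5% → the hybrid format
Finance: the hybrid format 214/408 = 52.5%, the chronological format 497/1128 = 44.1% → the hybrid format
Overall: the hybrid format 1031/3261 = 31.6%, the chronological format 1418/5638 = 25.2% → the hybrid format
The hybrid format wins overall and in every industry group — no reversal.

No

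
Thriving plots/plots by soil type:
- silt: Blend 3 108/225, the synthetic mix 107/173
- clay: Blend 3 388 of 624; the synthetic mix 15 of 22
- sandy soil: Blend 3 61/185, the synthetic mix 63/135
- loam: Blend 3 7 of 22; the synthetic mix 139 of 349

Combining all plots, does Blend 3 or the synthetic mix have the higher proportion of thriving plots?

Silt: Blend 3 108/225 = 48.0%, the synthetic mix 107/173 = 61.8% → the synthetic mix
Clay: Blend 3 388/624 = 62.2%, the synthetic mix 15/22 = 68.2% → the synthetic mix
Sandy soil: Blend 3 61/185 = 33.0%, the synthetic mix 63/135 = 46.7% → the synthetic mix
Loam: Blend 3 7/22 = 31.8%, the synthetic mix 139/349 = 39.8% → the synthetic mix
Overall: Blend 3 564/1056 = 53.4%, the synthetic mix 324/679 = 47.7% → Blend 3
(The synthetic mix wins every soil group but Blend 3 wins overall — the synthetic mix's plots skew toward the low-rate loam group.)

Blend 3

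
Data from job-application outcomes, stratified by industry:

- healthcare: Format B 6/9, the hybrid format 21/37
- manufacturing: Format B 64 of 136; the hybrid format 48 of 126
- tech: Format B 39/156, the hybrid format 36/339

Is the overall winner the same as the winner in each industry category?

Yes

Healthcare: Format B 6/9 = 66.7%, the hybrid format 21/37 = 56.8% → Format B
Manufacturing: Format B 64/136 = 47.1%, the hybrid format 48/126 = 38.1% → Format B
Tech: Format B 39/156 = 25.0%, the hybrid format 36/339 = 10.6% → Format B
Overall: Format B 109/301 = 36.2%, the hybrid format 105/502 = 20.9% → Format B
Format B wins overall and in every industry group — no reversal.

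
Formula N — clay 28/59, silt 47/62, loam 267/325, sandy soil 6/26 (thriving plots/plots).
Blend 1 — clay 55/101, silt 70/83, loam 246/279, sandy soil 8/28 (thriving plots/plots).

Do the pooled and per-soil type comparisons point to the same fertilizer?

Yes

Clay: Formula N 28/59 = 47.5%, Blend 1 55/101 = 54.5% → Blend 1
Silt: Formula N 47/62 = 75.8%, Blend 1 70/83 = 84.3% → Blend 1
Loam: Formula N 267/325 = 82.2%, Blend 1 246/279 = 88.2% → Blend 1
Sandy soil: Formula N 6/26 = 23.1%, Blend 1 8/28 = 28.6% → Blend 1
Overall: Formula N 348/472 = 73.7%, Blend 1 379/491 = 77.2% → Blend 1
Blend 1 wins overall and in every soil group — no reversal.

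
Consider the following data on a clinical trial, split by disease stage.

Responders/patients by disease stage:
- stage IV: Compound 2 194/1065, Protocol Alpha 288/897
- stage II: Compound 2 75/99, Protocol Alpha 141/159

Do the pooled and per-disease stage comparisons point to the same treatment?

Yes

Stage IV: Compound 2 194/1065 = 18.2%, Protocol Alpha 288/897 = 32.1% → Protocol Alpha
Stage II: Compound 2 75/99 = 75.8%, Protocol Alpha 141/159 = 88.7% → Protocol Alpha
Overall: Compound 2 269/1164 = 23.1%, Protocol Alpha 429/1056 = 40.6% → Protocol Alpha
Protocol Alpha wins overall and in every disease group — no reversal.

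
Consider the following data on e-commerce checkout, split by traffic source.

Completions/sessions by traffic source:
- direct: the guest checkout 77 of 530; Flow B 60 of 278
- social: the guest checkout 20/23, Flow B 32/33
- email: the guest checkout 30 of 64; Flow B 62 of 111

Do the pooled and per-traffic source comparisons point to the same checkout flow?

Yes

Direct: the guest checkout 77/530 = 14.5%, Flow B 60/278 = 21.6% → Flow B
Social: the guest checkout 20/23 = 87.0%, Flow B 32/33 = 97.0% → Flow B
Email: the guest checkout 30/64 = 46.9%, Flow B 62/111 = 55.9% → Flow B
Overall: the guest checkout 127/617 = 20.6%, Flow B 154/422 = 36.5% → Flow B
Flow B wins overall and in every traffic group — no reversal.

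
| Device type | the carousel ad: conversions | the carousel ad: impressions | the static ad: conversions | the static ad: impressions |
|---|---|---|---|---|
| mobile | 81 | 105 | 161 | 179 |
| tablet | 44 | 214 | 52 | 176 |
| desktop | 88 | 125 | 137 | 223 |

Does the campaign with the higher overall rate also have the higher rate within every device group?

No

Mobile: the carousel ad 81/105 = 77.1%, the static ad 161/179 = 89.9% → the static ad
Tablet: the carousel ad 44/214 = 20.6%, the static ad 52/176 = 29.5% → the static ad
Desktop: the carousel ad 88/125 = 70.4%, the static ad 137/223 = 61.4% → the carousel ad
Overall: the carousel ad 213/444 = 48.0%, the static ad 350/578 = 60.6% → the static ad
Neither sweeps: the carousel ad wins 1 of 3 groups, the static ad wins 2. The static ad wins overall but not every group — no Simpson reversal.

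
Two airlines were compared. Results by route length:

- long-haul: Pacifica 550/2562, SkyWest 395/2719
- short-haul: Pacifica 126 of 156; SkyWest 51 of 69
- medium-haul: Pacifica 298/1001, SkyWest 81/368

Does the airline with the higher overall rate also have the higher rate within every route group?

Yes

Long-haul: Pacifica 550/2562 = 21.5%, SkyWest 395/2719 = 14.5% → Pacifica
Short-haul: Pacifica 126/156 = 80.8%, SkyWest 51/69 = 73.9% → Pacifica
Medium-haul: Pacifica 298/1001 = 29.8%, SkyWest 81/368 = 22.0% → Pacifica
Overall: Pacifica 974/3719 = 26.2%, SkyWest 527/3156 = 16.7% → Pacifica
Pacifica wins overall and in every route group — no reversal.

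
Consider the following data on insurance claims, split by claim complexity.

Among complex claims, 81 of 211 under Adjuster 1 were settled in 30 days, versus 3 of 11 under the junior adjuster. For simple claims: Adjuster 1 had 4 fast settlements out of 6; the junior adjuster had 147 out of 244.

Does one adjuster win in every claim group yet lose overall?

Complex: Adjuster 1 81/211 = 38.4%, the junior adjuster 3/11 = 27.3% → Adjuster 1
Simple: Adjuster 1 4/6 = 66.7%, the junior adjuster 147/244 = 60.2% → Adjuster 1
Overall: Adjuster 1 85/217 = 39.2%, the junior adjuster 150/255 = 58.8% → the junior adjuster
Adjuster 1 wins each claim group but the junior adjuster wins overall — the comparison reverses. Adjuster 1's claims skew toward complex, which has a lower base rate.

Yes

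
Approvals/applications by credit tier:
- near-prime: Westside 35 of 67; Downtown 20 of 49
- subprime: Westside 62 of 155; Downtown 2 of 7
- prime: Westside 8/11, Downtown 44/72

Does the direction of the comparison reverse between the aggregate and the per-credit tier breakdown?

Yes

Near-prime: Westside 35/67 = 52.2%, Downtown 20/49 = 40.8% → Westside
Subprime: Westside 62/155 = 40.0%, Downtown 2/7 = 28.6% → Westside
Prime: Westside 8/11 = 72.7%, Downtown 44/72 = 61.1% → Westside
Overall: Westside 105/233 = 45.1%, Downtown 66/128 = 51.6% → Downtown
Westside wins each credit group but Downtown wins overall — the comparison reverses. Westside's applications skew toward subprime, which has a lower base rate.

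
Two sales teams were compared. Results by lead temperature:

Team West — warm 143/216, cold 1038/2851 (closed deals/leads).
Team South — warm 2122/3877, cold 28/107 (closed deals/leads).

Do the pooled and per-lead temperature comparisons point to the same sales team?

No

Warm: Team West 143/216 = 66.2%, Team South 2122/3877 = 54.7% → Team West
Cold: Team West 1038/2851 = 36.4%, Team South 28/107 = 26.2% → Team West
Overall: Team West 1181/3067 = 38.5%, Team South 2150/3984 = 54.0% → Team South
Team West wins each lead group but Team South wins overall — the comparison reverses. Team West's leads skew toward cold, which has a lower base rate.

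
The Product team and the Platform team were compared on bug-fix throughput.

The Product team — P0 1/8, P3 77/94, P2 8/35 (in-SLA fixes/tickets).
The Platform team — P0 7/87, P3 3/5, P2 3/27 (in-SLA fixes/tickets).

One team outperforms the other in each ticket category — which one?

the Product team

P0: the Product team 1/8 = 12.5%, the Platform team 7/87 = 8.0% → the Product team
P3: the Product team 77/94 = 81.9%, the Platform team 3/5 = 60.0% → the Product team
P2: the Product team 8/35 = 22.9%, the Platform team 3/27 = 11.1% → the Product team
The Product team has the higher rate in all 3 groups.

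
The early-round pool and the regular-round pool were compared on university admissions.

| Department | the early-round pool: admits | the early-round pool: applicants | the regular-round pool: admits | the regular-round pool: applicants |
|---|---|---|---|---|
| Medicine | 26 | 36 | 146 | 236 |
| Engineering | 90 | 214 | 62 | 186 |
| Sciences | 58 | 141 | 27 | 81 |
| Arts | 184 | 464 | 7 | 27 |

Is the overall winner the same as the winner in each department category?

No

Medicine: the early-round pool 26/36 = 72.2%, the regular-round pool 146/236 = 61.9% → the early-round pool
Engineering: the early-round pool 90/214 = 42.1%, the regular-round pool 62/186 = 33.3% → the early-round pool
Sciences: the early-round pool 58/141 = 41.1%, the regular-round pool 27/81 = 33.3% → the early-round pool
Arts: the early-round pool 184/464 = 39.7%, the regular-round pool 7/27 = 25.9% → the early-round pool
Overall: the early-round pool 358/855 = 41.9%, the regular-round pool 242/530 = 45.7% → the regular-round pool
The early-round pool wins each department group but the regular-round pool wins overall — the comparison reverses. The early-round pool's applicants skew toward Arts, which has a lower base rate.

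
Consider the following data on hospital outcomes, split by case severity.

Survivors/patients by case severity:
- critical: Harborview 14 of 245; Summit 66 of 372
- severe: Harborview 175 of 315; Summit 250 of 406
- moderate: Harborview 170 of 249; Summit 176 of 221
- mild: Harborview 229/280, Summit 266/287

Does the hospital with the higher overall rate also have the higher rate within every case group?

Critical: Harborview 14/245 = 5.7%, Summit 66/372 = 17.7% → Summit
Severe: Harborview 175/315 = 55.6%, Summit 250/406 = 61.6% → Summit
Moderate: Harborview 170/249 = 68.3%, Summit 176/221 = 79.6% → Summit
Mild: Harborview 229/280 = 81.8%, Summit 266/287 = 92.7% → Summit
Overall: Harborview 588/1089 = 54.0%, Summit 758/1286 = 58.9% → Summit
Summit wins overall and in every case group — no reversal.

Yes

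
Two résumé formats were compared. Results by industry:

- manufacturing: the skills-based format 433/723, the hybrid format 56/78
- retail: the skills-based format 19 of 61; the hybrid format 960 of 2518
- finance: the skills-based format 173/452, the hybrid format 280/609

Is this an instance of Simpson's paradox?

Yes

Manufacturing: the skills-based format 433/723 = 59.9%, the hybrid format 56/78 = 71.8% → the hybrid format
Retail: the skills-based format 19/61 = 31.1%, the hybrid format 960/2518 = 38.1% → the hybrid format
Finance: the skills-based format 173/452 = 38.3%, the hybrid format 280/609 = 46.0% → the hybrid format
Overall: the skills-based format 625/1236 = 50.6%, the hybrid format 1296/3205 = 40.4% → the skills-based format
The hybrid format wins each industry group but the skills-based format wins overall — the comparison reverses. The hybrid format's applications skew toward retail, which has a lower base rate.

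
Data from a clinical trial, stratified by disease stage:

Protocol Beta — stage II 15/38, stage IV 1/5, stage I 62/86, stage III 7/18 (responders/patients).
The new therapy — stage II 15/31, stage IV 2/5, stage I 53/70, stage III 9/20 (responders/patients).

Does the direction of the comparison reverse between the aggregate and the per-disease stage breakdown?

No

Stage II: Protocol Beta 15/38 = 39.5%, the new therapy 15/31 = 48.4% → the new therapy
Stage IV: Protocol Beta 1/5 = 20.0%, the new therapy 2/5 = 40.0% → the new therapy
Stage I: Protocol Beta 62/86 = 72.1%, the new therapy 53/70 = 75.7% → the new therapy
Stage III: Protocol Beta 7/18 = 38.9%, the new therapy 9/20 = 45.0% → the new therapy
Overall: Protocol Beta 85/147 = 57.8%, the new therapy 79/126 = 62.7% → the new therapy
The new therapy wins overall and in every disease group — no reversal.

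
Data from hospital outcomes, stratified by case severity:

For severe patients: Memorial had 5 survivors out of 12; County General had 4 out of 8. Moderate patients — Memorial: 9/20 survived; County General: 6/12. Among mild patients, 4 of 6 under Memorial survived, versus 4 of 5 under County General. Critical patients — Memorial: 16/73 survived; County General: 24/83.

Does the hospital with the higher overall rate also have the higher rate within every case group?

Severe: Memorial 5/12 = 41.7%, County General 4/8 = 50.0% → County General
Moderate: Memorial 9/20 = 45.0%, County General 6/12 = 50.0% → County General
Mild: Memorial 4/6 = 66.7%, County General 4/5 = 80.0% → County General
Critical: Memorial 16/73 = 21.9%, County General 24/83 = 28.9% → County General
Overall: Memorial 34/111 = 30.6%, County General 38/108 = 35.2% → County General
County General wins overall and in every case group — no reversal.

Yes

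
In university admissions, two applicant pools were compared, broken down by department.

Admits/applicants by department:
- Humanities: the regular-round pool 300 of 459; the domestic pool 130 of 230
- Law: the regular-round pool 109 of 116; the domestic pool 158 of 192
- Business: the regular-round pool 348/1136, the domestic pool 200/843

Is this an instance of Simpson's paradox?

No

Humanities: the regular-round pool 300/459 = 65.4%, the domestic pool 130/230 = 56.5% → the regular-round pool
Law: the regular-round pool 109/116 = 94.0%, the domestic pool 158/192 = 82.3% → the regular-round pool
Business: the regular-round pool 348/1136 = 30.6%, the domestic pool 200/843 = 23.7% → the regular-round pool
Overall: the regular-round pool 757/1711 = 44.2%, the domestic pool 488/1265 = 38.6% → the regular-round pool
The regular-round pool wins overall and in every department group — no reversal.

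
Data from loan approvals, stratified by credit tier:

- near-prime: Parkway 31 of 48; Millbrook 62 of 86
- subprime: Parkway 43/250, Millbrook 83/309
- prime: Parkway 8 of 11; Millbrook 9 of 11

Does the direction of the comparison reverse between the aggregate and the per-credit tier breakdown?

Near-prime: Parkway 31/48 = 64.6%, Millbrook 62/86 = 72.1% → Millbrook
Subprime: Parkway 43/250 = 17.2%, Millbrook 83/309 = 26.9% → Millbrook
Prime: Parkway 8/11 = 72.7%, Millbrook 9/11 = 81.8% → Millbrook
Overall: Parkway 82/309 = 26.5%, Millbrook 154/406 = 37.9% → Millbrook
Millbrook wins overall and in every credit group — no reversal.

No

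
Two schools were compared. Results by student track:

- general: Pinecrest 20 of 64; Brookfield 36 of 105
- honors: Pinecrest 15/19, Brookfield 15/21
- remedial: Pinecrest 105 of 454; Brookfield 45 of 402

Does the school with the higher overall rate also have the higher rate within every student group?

General: Pinecrest 20/64 = 31.2%, Brookfield 36/105 = 34.3% → Brookfield
Honors: Pinecrest 15/19 = 78.9%, Brookfield 15/21 = 71.4% → Pinecrest
Remedial: Pinecrest 105/454 = 23.1%, Brookfield 45/402 = 11.2% → Pinecrest
Overall: Pinecrest 140/537 = 26.1%, Brookfield 96/528 = 18.2% → Pinecrest
Neither sweeps: Pinecrest wins 2 of 3 groups, Brookfield wins 1. Pinecrest wins overall but not every group — no Simpson reversal.

No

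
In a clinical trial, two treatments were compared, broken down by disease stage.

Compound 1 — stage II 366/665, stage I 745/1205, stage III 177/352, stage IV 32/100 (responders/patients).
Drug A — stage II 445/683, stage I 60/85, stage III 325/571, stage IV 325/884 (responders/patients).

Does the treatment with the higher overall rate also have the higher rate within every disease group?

Stage II: Compound 1 366/665 = 55.0%, Drug A 445/683 = 65.2% → Drug A
Stage I: Compound 1 745/1205 = 61.8%, Drug A 60/85 = 70.6% → Drug A
Stage III: Compound 1 177/352 = 50.3%, Drug A 325/571 = 56.9% → Drug A
Stage IV: Compound 1 32/100 = 32.0%, Drug A 325/884 = 36.8% → Drug A
Overall: Compound 1 1320/2322 = 56.8%, Drug A 1155/2223 = 52.0% → Compound 1
Drug A wins each disease group but Compound 1 wins overall — the comparison reverses. Drug A's patients skew toward stage IV, which has a lower base rate.

No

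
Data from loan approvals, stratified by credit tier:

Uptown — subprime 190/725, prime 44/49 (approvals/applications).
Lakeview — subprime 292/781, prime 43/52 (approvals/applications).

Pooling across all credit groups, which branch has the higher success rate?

Lakeview

Subprime: Uptown 190/725 = 26.2%, Lakeview 292/781 = 37.4% → Lakeview
Prime: Uptown 44/49 = 89.8%, Lakeview 43/52 = 82.7% → Uptown
Overall: Uptown 234/774 = 30.2%, Lakeview 335/833 = 40.2% → Lakeview
(Neither sweeps every credit group, but Lakeview has the higher pooled rate.)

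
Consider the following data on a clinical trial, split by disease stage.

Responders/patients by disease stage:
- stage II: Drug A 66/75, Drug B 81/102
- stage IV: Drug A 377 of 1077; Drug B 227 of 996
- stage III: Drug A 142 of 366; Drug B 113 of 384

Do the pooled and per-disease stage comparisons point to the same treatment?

Stage II: Drug A 66/75 = 88.0%, Drug B 81/102 = 79.4% → Drug A
Stage IV: Drug A 377/1077 = 35.0%, Drug B 227/996 = 22.8% → Drug A
Stage III: Drug A 142/366 = 38.8%, Drug B 113/384 = 29.4% → Drug A
Overall: Drug A 585/1518 = 38.5%, Drug B 421/1482 = 28.4% → Drug A
Drug A wins overall and in every disease group — no reversal.

Yes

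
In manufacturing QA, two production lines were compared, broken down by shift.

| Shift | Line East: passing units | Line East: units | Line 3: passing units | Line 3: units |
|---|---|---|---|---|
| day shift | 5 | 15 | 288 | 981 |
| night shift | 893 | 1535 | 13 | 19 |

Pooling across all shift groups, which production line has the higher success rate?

Day shift: Line East 5/15 = 33.3%, Line 3 288/981 = 29.4% → Line East
Night shift: Line East 893/1535 = 58.2%, Line 3 13/19 = 68.4% → Line 3
Overall: Line East 898/1550 = 57.9%, Line 3 301/1000 = 30.1% → Line East
(Neither sweeps every shift group, but Line East has the higher pooled rate.)

Line East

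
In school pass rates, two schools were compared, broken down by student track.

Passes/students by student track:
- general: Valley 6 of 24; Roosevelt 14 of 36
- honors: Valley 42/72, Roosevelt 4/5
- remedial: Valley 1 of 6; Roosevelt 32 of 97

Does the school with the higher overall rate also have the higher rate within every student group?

General: Valley 6/24 = 25.0%, Roosevelt 14/36 = 38.9% → Roosevelt
Honors: Valley 42/72 = 58.3%, Roosevelt 4/5 = 80.0% → Roosevelt
Remedial: Valley 1/6 = 16.7%, Roosevelt 32/97 = 33.0% → Roosevelt
Overall: Valley 49/102 = 48.0%, Roosevelt 50/138 = 36.2% → Valley
Roosevelt wins each student group but Valley wins overall — the comparison reverses. Roosevelt's students skew toward remedial, which has a lower base rate.

No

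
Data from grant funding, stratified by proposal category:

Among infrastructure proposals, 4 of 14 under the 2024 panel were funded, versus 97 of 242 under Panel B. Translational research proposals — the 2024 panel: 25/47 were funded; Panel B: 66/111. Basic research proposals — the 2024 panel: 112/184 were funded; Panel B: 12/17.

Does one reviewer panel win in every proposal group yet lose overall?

Infrastructure: the 2024 panel 4/14 = 28.6%, Panel B 97/242 = 40.1% → Panel B
Translational research: the 2024 panel 25/47 = 53.2%, Panel B 66/111 = 59.5% → Panel B
Basic research: the 2024 panel 112/184 = 60.9%, Panel B 12/17 = 70.6% → Panel B
Overall: the 2024 panel 141/245 = 57.6%, Panel B 175/370 = 47.3% → the 2024 panel
Panel B wins each proposal group but the 2024 panel wins overall — the comparison reverses. Panel B's proposals skew toward infrastructure, which has a lower base rate.

Yes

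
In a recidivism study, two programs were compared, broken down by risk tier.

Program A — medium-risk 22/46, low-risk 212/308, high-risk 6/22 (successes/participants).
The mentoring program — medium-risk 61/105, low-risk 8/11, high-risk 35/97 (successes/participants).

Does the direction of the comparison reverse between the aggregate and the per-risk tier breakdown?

Yes

Medium-risk: Program A 22/46 = 47.8%, the mentoring program 61/105 = 58.1% → the mentoring program
Low-risk: Program A 212/308 = 68.8%, the mentoring program 8/11 = 72.7% → the mentoring program
High-risk: Program A 6/22 = 27.3%, the mentoring program 35/97 = 36.1% → the mentoring program
Overall: Program A 240/376 = 63.8%, the mentoring program 104/213 = 48.8% → Program A
The mentoring program wins each risk group but Program A wins overall — the comparison reverses. The mentoring program's participants skew toward high-risk, which has a lower base rate.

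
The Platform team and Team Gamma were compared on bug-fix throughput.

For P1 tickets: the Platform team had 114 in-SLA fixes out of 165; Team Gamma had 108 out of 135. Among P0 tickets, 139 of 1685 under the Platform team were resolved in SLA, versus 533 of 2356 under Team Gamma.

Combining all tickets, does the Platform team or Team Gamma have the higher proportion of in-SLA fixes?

Team Gamma

P1: the Platform team 114/165 = 69.1%, Team Gamma 108/135 = 80.0% → Team Gamma
P0: the Platform team 139/1685 = 8.2%, Team Gamma 533/2356 = 22.6% → Team Gamma
Overall: the Platform team 253/1850 = 13.7%, Team Gamma 641/2491 = 25.7% → Team Gamma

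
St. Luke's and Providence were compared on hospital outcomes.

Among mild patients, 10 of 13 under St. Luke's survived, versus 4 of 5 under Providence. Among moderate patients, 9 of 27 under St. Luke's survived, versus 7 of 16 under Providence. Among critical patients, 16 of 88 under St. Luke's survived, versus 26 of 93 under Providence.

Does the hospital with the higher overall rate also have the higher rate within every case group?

Mild: St. Luke's 10/13 = 76.9%, Providence 4/5 = 80.0% → Providence
Moderate: St. Luke's 9/27 = 33.3%, Providence 7/16 = 43.8% → Providence
Critical: St. Luke's 16/88 = 18.2%, Providence 26/93 = 28.0% → Providence
Overall: St. Luke's 35/128 = 27.3%, Providence 37/114 = 32.5% → Providence
Providence wins overall and in every case group — no reversal.

Yes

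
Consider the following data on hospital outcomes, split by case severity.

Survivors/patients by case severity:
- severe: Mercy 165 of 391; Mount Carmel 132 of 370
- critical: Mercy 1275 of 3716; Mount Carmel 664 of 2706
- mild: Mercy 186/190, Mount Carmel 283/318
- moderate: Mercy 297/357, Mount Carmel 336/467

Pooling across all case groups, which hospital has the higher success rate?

Severe: Mercy 165/391 = 42.2%, Mount Carmel 132/370 = 35.7% → Mercy
Critical: Mercy 1275/3716 = 34.3%, Mount Carmel 664/2706 = 24.5% → Mercy
Mild: Mercy 186/190 = 97.9%, Mount Carmel 283/318 = 89.0% → Mercy
Moderate: Mercy 297/357 = 83.2%, Mount Carmel 336/467 = 71.9% → Mercy
Overall: Mercy 1923/4654 = 41.3%, Mount Carmel 1415/3861 = 36.6% → Mercy

Mercy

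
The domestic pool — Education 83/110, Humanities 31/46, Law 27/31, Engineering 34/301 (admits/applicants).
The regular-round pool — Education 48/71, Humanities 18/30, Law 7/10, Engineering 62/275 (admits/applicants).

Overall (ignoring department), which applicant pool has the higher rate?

the domestic pool

Education: the domestic pool 83/110 = 75.5%, the regular-round pool 48/71 = 67.6% → the domestic pool
Humanities: the domestic pool 31/46 = 67.4%, the regular-round pool 18/30 = 60.0% → the domestic pool
Law: the domestic pool 27/31 = 87.1%, the regular-round pool 7/10 = 70.0% → the domestic pool
Engineering: the domestic pool 34/301 = 11.3%, the regular-round pool 62/275 = 22.5% → the regular-round pool
Overall: the domestic pool 175/488 = 35.9%, the regular-round pool 135/386 = 35.0% → the domestic pool
(Neither sweeps every department group, but the domestic pool has the higher pooled rate.)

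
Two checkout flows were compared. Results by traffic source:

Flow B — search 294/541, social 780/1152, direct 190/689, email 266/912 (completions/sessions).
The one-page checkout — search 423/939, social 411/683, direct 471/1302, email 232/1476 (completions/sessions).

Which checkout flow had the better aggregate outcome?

Flow B

Search: Flow B 294/541 = 54.3%, the one-page checkout 423/939 = 45.0% → Flow B
Social: Flow B 780/1152 = 67.7%, the one-page checkout 411/683 = 60.2% → Flow B
Direct: Flow B 190/689 = 27.6%, the one-page checkout 471/1302 = 36.2% → the one-page checkout
Email: Flow B 266/912 = 29.2%, the one-page checkout 232/1476 = 15.7% → Flow B
Overall: Flow B 1530/3294 = 46.4%, the one-page checkout 1537/4400 = 34.9% → Flow B
(Neither sweeps every traffic group, but Flow B has the higher pooled rate.)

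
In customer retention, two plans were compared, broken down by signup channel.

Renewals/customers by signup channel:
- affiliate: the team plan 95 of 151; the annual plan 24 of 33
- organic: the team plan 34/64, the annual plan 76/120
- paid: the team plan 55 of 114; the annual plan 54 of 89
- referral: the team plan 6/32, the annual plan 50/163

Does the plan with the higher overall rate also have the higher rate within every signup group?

Affiliate: the team plan 95/151 = 62.9%, the annual plan 24/33 = 72.7% → the annual plan
Organic: the team plan 34/64 = 53.1%, the annual plan 76/120 = 63.3% → the annual plan
Paid: the team plan 55/114 = 48.2%, the annual plan 54/89 = 60.7% → the annual plan
Referral: the team plan 6/32 = 18.8%, the annual plan 50/163 = 30.7% → the annual plan
Overall: the team plan 190/361 = 52.6%, the annual plan 204/405 = 50.4% → the team plan
The annual plan wins each signup group but the team plan wins overall — the comparison reverses. The annual plan's customers skew toward referral, which has a lower base rate.

No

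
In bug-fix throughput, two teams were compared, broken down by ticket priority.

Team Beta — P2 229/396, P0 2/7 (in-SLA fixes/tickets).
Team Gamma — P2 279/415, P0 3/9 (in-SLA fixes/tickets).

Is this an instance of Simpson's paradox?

No

P2: Team Beta 229/396 = 57.8%, Team Gamma 279/415 = 67.2% → Team Gamma
P0: Team Beta 2/7 = 28.6%, Team Gamma 3/9 = 33.3% → Team Gamma
Overall: Team Beta 231/403 = 57.3%, Team Gamma 282/424 = 66.5% → Team Gamma
Team Gamma wins overall and in every ticket group — no reversal.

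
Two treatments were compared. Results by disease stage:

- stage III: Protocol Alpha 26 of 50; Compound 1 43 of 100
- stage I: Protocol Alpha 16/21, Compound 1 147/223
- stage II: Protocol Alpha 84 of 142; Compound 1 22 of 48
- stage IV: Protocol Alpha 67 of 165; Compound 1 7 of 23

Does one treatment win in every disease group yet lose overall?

Yes

Stage III: Protocol Alpha 26/50 = 52.0%, Compound 1 43/100 = 43.0% → Protocol Alpha
Stage I: Protocol Alpha 16/21 = 76.2%, Compound 1 147/223 = 65.9% → Protocol Alpha
Stage II: Protocol Alpha 84/142 = 59.2%, Compound 1 22/48 = 45.8% → Protocol Alpha
Stage IV: Protocol Alpha 67/165 = 40.6%, Compound 1 7/23 = 30.4% → Protocol Alpha
Overall: Protocol Alpha 193/378 = 51.1%, Compound 1 219/394 = 55.6% → Compound 1
Protocol Alpha wins each disease group but Compound 1 wins overall — the comparison reverses. Protocol Alpha's patients skew toward stage IV, which has a lower base rate.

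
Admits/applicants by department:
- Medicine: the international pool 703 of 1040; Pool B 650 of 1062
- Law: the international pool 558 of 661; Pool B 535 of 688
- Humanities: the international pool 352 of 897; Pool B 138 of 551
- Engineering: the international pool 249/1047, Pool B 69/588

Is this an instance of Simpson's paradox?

No

Medicine: the international pool 703/1040 = 67.6%, Pool B 650/1062 = 61.2% → the international pool
Law: the international pool 558/661 = 84.4%, Pool B 535/688 = 77.8% → the international pool
Humanities: the international pool 352/897 = 39.2%, Pool B 138/551 = 25.0% → the international pool
Engineering: the international pool 249/1047 = 23.8%, Pool B 69/588 = 11.7% → the international pool
Overall: the international pool 1862/3645 = 51.1%, Pool B 1392/2889 = 48.2% → the international pool
The international pool wins overall and in every department group — no reversal.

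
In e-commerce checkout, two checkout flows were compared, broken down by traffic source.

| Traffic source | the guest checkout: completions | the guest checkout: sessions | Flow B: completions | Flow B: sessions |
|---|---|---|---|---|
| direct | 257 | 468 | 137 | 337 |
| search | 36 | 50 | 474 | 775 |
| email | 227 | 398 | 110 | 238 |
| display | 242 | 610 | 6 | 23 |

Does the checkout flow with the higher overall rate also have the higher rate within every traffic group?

Direct: the guest checkout 257/468 = 54.9%, Flow B 137/337 = 40.7% → the guest checkout
Search: the guest checkout 36/50 = 72.0%, Flow B 474/775 = 61.2% → the guest checkout
Email: the guest checkout 227/398 = 57.0%, Flow B 110/238 = 46.2% → the guest checkout
Display: the guest checkout 242/610 = 39.7%, Flow B 6/23 = 26.1% → the guest checkout
Overall: the guest checkout 762/1526 = 49.9%, Flow B 727/1373 = 52.9% → Flow B
The guest checkout wins each traffic group but Flow B wins overall — the comparison reverses. The guest checkout's sessions skew toward display, which has a lower base rate.

No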